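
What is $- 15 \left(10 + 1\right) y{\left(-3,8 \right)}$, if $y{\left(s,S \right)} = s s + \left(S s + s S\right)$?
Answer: $6435$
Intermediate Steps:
$y{\left(s,S \right)} = s^{2} + 2 S s$ ($y{\left(s,S \right)} = s^{2} + \left(S s + S s\right) = s^{2} + 2 S s$)
$- 15 \left(10 + 1\right) y{\left(-3,8 \right)} = - 15 \left(10 + 1\right) \left(- 3 \left(-3 + 2 \cdot 8\right)\right) = \left(-15\right) 11 \left(- 3 \left(-3 + 16\right)\right) = - 165 \left(\left(-3\right) 13\right) = \left(-165\right) \left(-39\right) = 6435$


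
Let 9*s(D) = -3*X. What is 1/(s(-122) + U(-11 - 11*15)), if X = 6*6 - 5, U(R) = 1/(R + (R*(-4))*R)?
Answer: -41360/427387 ≈ -0.096774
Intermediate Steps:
U(R) = 1/(R - 4*R**2) (U(R) = 1/(R + (-4*R)*R) = 1/(R - 4*R**2))
X = 31 (X = 36 - 5 = 31)
s(D) = -31/3 (s(D) = (-3*31)/9 = (1/9)*(-93) = -31/3)
1/(s(-122) + U(-11 - 11*15)) = 1/(-31/3 - 1/((-11 - 11*15)*(-1 + 4*(-11 - 11*15)))) = 1/(-31/3 - 1/((-11 - 165)*(-1 + 4*(-11 - 165)))) = 1/(-31/3 - 1/(-176*(-1 + 4*(-176)))) = 1/(-31/3 - 1*(-1/176)/(-1 - 704)) = 1/(-31/3 - 1*(-1/176)/(-705)) = 1/(-31/3 - 1*(-1/176)*(-1/705)) = 1/(-31/3 - 1/124080) = 1/(-427387/41360) = -41360/427387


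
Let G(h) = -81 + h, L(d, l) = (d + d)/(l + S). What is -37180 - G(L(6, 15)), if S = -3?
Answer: -37100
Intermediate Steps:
L(d, l) = 2*d/(-3 + l) (L(d, l) = (d + d)/(l - 3) = (2*d)/(-3 + l) = 2*d/(-3 + l))
-37180 - G(L(6, 15)) = -37180 - (-81 + 2*6/(-3 + 15)) = -37180 - (-81 + 2*6/12) = -37180 - (-81 + 2*6*(1/12)) = -37180 - (-81 + 1) = -37180 - 1*(-80) = -37180 + 80 = -37100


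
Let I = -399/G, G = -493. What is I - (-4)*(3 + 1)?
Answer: 8287/493 ≈ 16.809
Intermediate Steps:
I = 399/493 (I = -399/(-493) = -399*(-1/493) = 399/493 ≈ 0.80933)
I - (-4)*(3 + 1) = 399/493 - (-4)*(3 + 1) = 399/493 - (-4)*4 = 399/493 - 1*(-16) = 399/493 + 16 = 8287/493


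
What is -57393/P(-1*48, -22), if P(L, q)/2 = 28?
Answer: -8199/8 ≈ -1024.9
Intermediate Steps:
P(L, q) = 56 (P(L, q) = 2*28 = 56)
-57393/P(-1*48, -22) = -57393/56 = -57393*1/56 = -8199/8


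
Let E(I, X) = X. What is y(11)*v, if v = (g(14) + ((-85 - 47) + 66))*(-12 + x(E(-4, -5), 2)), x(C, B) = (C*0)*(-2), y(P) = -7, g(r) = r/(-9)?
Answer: -17024/3 ≈ -5674.7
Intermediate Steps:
g(r) = -r/9 (g(r) = r*(-⅑) = -r/9)
x(C, B) = 0 (x(C, B) = 0*(-2) = 0)
v = 2432/3 (v = (-⅑*14 + ((-85 - 47) + 66))*(-12 + 0) = (-14/9 + (-132 + 66))*(-12) = (-14/9 - 66)*(-12) = -608/9*(-12) = 2432/3 ≈ 810.67)
y(11)*v = -7*2432/3 = -17024/3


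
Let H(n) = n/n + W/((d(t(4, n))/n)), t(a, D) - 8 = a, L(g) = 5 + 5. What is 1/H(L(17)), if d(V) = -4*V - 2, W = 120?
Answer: -1/23 ≈ -0.043478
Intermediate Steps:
L(g) = 10
t(a, D) = 8 + a
d(V) = -2 - 4*V
H(n) = 1 - 12*n/5 (H(n) = n/n + 120/(((-2 - 4*(8 + 4))/n)) = 1 + 120/(((-2 - 4*12)/n)) = 1 + 120/(((-2 - 48)/n)) = 1 + 120/((-50/n)) = 1 + 120*(-n/50) = 1 - 12*n/5)
1/H(L(17)) = 1/(1 - 12/5*10) = 1/(1 - 24) = 1/(-23) = -1/23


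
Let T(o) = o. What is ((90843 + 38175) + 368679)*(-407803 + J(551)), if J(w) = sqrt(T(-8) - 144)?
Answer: -202962329691 + 995394*I*sqrt(38) ≈ -2.0296e+11 + 6.136e+6*I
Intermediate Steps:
J(w) = 2*I*sqrt(38) (J(w) = sqrt(-8 - 144) = sqrt(-152) = 2*I*sqrt(38))
((90843 + 38175) + 368679)*(-407803 + J(551)) = ((90843 + 38175) + 368679)*(-407803 + 2*I*sqrt(38)) = (129018 + 368679)*(-407803 + 2*I*sqrt(38)) = 497697*(-407803 + 2*I*sqrt(38)) = -202962329691 + 995394*I*sqrt(38)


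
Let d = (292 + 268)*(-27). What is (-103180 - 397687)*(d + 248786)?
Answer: -117035588422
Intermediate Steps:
d = -15120 (d = 560*(-27) = -15120)
(-103180 - 397687)*(d + 248786) = (-103180 - 397687)*(-15120 + 248786) = -500867*233666 = -117035588422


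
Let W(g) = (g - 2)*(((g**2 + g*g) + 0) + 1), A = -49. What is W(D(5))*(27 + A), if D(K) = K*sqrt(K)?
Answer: 11044 - 27610*sqrt(5) ≈ -50694.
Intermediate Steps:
D(K) = K**(3/2)
W(g) = (1 + 2*g**2)*(-2 + g) (W(g) = (-2 + g)*(((g**2 + g**2) + 0) + 1) = (-2 + g)*((2*g**2 + 0) + 1) = (-2 + g)*(2*g**2 + 1) = (-2 + g)*(1 + 2*g**2) = (1 + 2*g**2)*(-2 + g))
W(D(5))*(27 + A) = (-2 + 5**(3/2) - 4*(5**(3/2))**2 + 2*(5**(3/2))**3)*(27 - 49) = (-2 + 5*sqrt(5) - 4*(5*sqrt(5))**2 + 2*(5*sqrt(5))**3)*(-22) = (-2 + 5*sqrt(5) - 4*125 + 2*(625*sqrt(5)))*(-22) = (-2 + 5*sqrt(5) - 500 + 1250*sqrt(5))*(-22) = (-502 + 1255*sqrt(5))*(-22) = 11044 - 27610*sqrt(5)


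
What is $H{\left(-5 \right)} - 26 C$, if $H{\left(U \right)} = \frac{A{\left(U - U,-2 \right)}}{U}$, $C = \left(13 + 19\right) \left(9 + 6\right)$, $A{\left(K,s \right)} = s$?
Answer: $- \frac{62398}{5} \approx -12480.0$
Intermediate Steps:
$C = 480$ ($C = 32 \cdot 15 = 480$)
$H{\left(U \right)} = - \frac{2}{U}$
$H{\left(-5 \right)} - 26 C = - \frac{2}{-5} - 12480 = \left(-2\right) \left(- \frac{1}{5}\right) - 12480 = \frac{2}{5} - 12480 = - \frac{62398}{5}$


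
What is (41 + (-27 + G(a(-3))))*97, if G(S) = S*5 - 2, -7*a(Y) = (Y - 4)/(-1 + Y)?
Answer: 4171/4 ≈ 1042.8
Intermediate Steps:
a(Y) = -(-4 + Y)/(7*(-1 + Y)) (a(Y) = -(Y - 4)/(7*(-1 + Y)) = -(-4 + Y)/(7*(-1 + Y)))
G(S) = -2 + 5*S (G(S) = 5*S - 2 = -2 + 5*S)
(41 + (-27 + G(a(-3))))*97 = (41 + (-27 + (-2 + 5*((4 - 1*(-3))/(7*(-1 - 3))))))*97 = (41 + (-27 + (-2 + 5*((1/7)*(4 + 3)/(-4)))))*97 = (41 + (-27 + (-2 + 5*((1/7)*(-1/4)*7))))*97 = (41 + (-27 + (-2 + 5*(-1/4))))*97 = (41 + (-27 + (-2 - 5/4)))*97 = (41 + (-27 - 13/4))*97 = (41 - 121/4)*97 = (43/4)*97 = 4171/4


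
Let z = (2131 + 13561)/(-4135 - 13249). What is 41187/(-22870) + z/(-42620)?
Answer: -762883496023/423613051240 ≈ -1.8009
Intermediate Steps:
z = -3923/4346 (z = 15692/(-17384) = 15692*(-1/17384) = -3923/4346 ≈ -0.90267)
41187/(-22870) + z/(-42620) = 41187/(-22870) - 3923/4346/(-42620) = 41187*(-1/22870) - 3923/4346*(-1/42620) = -41187/22870 + 3923/185226520 = -762883496023/423613051240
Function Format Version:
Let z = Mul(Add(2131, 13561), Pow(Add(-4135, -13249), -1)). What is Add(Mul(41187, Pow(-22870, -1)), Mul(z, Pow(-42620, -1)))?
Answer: Rational(-762883496023, 423613051240) ≈ -1.8009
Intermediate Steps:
z = Rational(-3923, 4346) (z = Mul(15692, Pow(-17384, -1)) = Mul(15692, Rational(-1, 17384)) = Rational(-3923, 4346) ≈ -0.90267)
Add(Mul(41187, Pow(-22870, -1)), Mul(z, Pow(-42620, -1))) = Add(Mul(41187, Pow(-22870, -1)), Mul(Rational(-3923, 4346), Pow(-42620, -1))) = Add(Mul(41187, Rational(-1, 22870)), Mul(Rational(-3923, 4346), Rational(-1, 42620))) = Add(Rational(-41187, 22870), Rational(3923, 185226520)) = Rational(-762883496023, 423613051240)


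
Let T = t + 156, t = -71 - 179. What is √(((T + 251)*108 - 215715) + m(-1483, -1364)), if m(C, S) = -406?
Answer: I*√199165 ≈ 446.28*I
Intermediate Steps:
t = -250
T = -94 (T = -250 + 156 = -94)
√(((T + 251)*108 - 215715) + m(-1483, -1364)) = √(((-94 + 251)*108 - 215715) - 406) = √((157*108 - 215715) - 406) = √((16956 - 215715) - 406) = √(-198759 - 406) = √(-199165) = I*√199165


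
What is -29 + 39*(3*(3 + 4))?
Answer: 790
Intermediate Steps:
-29 + 39*(3*(3 + 4)) = -29 + 39*(3*7) = -29 + 39*21 = -29 + 819 = 790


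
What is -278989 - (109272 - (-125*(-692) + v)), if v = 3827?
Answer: -297934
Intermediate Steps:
-278989 - (109272 - (-125*(-692) + v)) = -278989 - (109272 - (-125*(-692) + 3827)) = -278989 - (109272 - (86500 + 3827)) = -278989 - (109272 - 1*90327) = -278989 - (109272 - 90327) = -278989 - 1*18945 = -278989 - 18945 = -297934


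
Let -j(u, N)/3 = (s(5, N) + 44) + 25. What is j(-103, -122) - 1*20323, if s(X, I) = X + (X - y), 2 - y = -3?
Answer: -20545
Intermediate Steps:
y = 5 (y = 2 - 1*(-3) = 2 + 3 = 5)
s(X, I) = -5 + 2*X (s(X, I) = X + (X - 1*5) = X + (X - 5) = X + (-5 + X) = -5 + 2*X)
j(u, N) = -222 (j(u, N) = -3*(((-5 + 2*5) + 44) + 25) = -3*(((-5 + 10) + 44) + 25) = -3*((5 + 44) + 25) = -3*(49 + 25) = -3*74 = -222)
j(-103, -122) - 1*20323 = -222 - 1*20323 = -222 - 20323 = -20545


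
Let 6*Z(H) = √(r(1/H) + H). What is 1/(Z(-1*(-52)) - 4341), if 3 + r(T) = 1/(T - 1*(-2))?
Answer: -16408980/71231376983 - 6*√545685/71231376983 ≈ -0.00023042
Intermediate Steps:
r(T) = -3 + 1/(2 + T) (r(T) = -3 + 1/(T - 1*(-2)) = -3 + 1/(T + 2) = -3 + 1/(2 + T))
Z(H) = √(H + (-5 - 3/H)/(2 + 1/H))/6 (Z(H) = √((-5 - 3/H)/(2 + 1/H) + H)/6 = √(H + (-5 - 3/H)/(2 + 1/H))/6)
1/(Z(-1*(-52)) - 4341) = 1/(√((-3 - (-4)*(-52) + 2*(-1*(-52))²)/(1 + 2*(-1*(-52))))/6 - 4341) = 1/(√((-3 - 4*52 + 2*52²)/(1 + 2*52))/6 - 4341) = 1/(√((-3 - 208 + 2*2704)/(1 + 104))/6 - 4341) = 1/(√((-3 - 208 + 5408)/105)/6 - 4341) = 1/(√((1/105)*5197)/6 - 4341) = 1/(√(5197/105)/6 - 4341) = 1/((√545685/105)/6 - 4341) = 1/(√545685/630 - 4341) = 1/(-4341 + √545685/630)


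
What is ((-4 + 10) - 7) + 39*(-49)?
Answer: -1912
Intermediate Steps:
((-4 + 10) - 7) + 39*(-49) = (6 - 7) - 1911 = -1 - 1911 = -1912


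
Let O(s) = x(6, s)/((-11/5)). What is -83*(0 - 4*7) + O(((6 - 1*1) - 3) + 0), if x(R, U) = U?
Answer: 25554/11 ≈ 2323.1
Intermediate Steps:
O(s) = -5*s/11 (O(s) = s/((-11/5)) = s/((-11*⅕)) = s/(-11/5) = s*(-5/11) = -5*s/11)
-83*(0 - 4*7) + O(((6 - 1*1) - 3) + 0) = -83*(0 - 4*7) - 5*(((6 - 1*1) - 3) + 0)/11 = -83*(0 - 28) - 5*(((6 - 1) - 3) + 0)/11 = -83*(-28) - 5*((5 - 3) + 0)/11 = 2324 - 5*(2 + 0)/11 = 2324 - 5/11*2 = 2324 - 10/11 = 25554/11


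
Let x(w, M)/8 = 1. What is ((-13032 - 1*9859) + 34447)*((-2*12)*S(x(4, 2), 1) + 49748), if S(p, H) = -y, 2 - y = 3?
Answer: 574610544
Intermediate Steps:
y = -1 (y = 2 - 1*3 = 2 - 3 = -1)
x(w, M) = 8 (x(w, M) = 8*1 = 8)
S(p, H) = 1 (S(p, H) = -1*(-1) = 1)
((-13032 - 1*9859) + 34447)*((-2*12)*S(x(4, 2), 1) + 49748) = ((-13032 - 1*9859) + 34447)*(-2*12*1 + 49748) = ((-13032 - 9859) + 34447)*(-24*1 + 49748) = (-22891 + 34447)*(-24 + 49748) = 11556*49724 = 574610544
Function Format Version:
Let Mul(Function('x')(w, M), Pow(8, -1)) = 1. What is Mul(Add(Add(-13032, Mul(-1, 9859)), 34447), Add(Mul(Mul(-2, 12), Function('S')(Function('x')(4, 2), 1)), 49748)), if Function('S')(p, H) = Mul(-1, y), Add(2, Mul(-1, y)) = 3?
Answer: 574610544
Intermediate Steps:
y = -1 (y = Add(2, Mul(-1, 3)) = Add(2, -3) = -1)
Function('x')(w, M) = 8 (Function('x')(w, M) = Mul(8, 1) = 8)
Function('S')(p, H) = 1 (Function('S')(p, H) = Mul(-1, -1) = 1)
Mul(Add(Add(-13032, Mul(-1, 9859)), 34447), Add(Mul(Mul(-2, 12), Function('S')(Function('x')(4, 2), 1)), 49748)) = Mul(Add(Add(-13032, Mul(-1, 9859)), 34447), Add(Mul(Mul(-2, 12), 1), 49748)) = Mul(Add(Add(-13032, -9859), 34447), Add(Mul(-24, 1), 49748)) = Mul(Add(-22891, 34447), Add(-24, 49748)) = Mul(11556, 49724) = 574610544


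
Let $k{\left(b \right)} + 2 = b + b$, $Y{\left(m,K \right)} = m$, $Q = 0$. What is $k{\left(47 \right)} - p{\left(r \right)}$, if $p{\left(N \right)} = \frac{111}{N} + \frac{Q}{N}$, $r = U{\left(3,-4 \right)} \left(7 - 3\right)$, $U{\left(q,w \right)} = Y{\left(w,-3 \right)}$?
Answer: $\frac{1583}{16} \approx 98.938$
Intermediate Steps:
$U{\left(q,w \right)} = w$
$r = -16$ ($r = - 4 \left(7 - 3\right) = \left(-4\right) 4 = -16$)
$k{\left(b \right)} = -2 + 2 b$ ($k{\left(b \right)} = -2 + \left(b + b\right) = -2 + 2 b$)
$p{\left(N \right)} = \frac{111}{N}$ ($p{\left(N \right)} = \frac{111}{N} + \frac{0}{N} = \frac{111}{N} + 0 = \frac{111}{N}$)
$k{\left(47 \right)} - p{\left(r \right)} = \left(-2 + 2 \cdot 47\right) - \frac{111}{-16} = \left(-2 + 94\right) - 111 \left(- \frac{1}{16}\right) = 92 - - \frac{111}{16} = 92 + \frac{111}{16} = \frac{1583}{16}$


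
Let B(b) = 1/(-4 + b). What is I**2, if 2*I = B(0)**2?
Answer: 1/1024 ≈ 0.00097656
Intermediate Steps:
I = 1/32 (I = (1/(-4 + 0))**2/2 = (1/(-4))**2/2 = (-1/4)**2/2 = (1/2)*(1/16) = 1/32 ≈ 0.031250)
I**2 = (1/32)**2 = 1/1024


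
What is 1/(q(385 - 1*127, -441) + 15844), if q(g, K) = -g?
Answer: 1/15586 ≈ 6.4160e-5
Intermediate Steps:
1/(q(385 - 1*127, -441) + 15844) = 1/(-(385 - 1*127) + 15844) = 1/(-(385 - 127) + 15844) = 1/(-1*258 + 15844) = 1/(-258 + 15844) = 1/15586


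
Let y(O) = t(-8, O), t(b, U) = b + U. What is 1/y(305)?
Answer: 1/297 ≈ 0.0033670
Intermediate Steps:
t(b, U) = U + b
y(O) = -8 + O (y(O) = O - 8 = -8 + O)
1/y(305) = 1/(-8 + 305) = 1/297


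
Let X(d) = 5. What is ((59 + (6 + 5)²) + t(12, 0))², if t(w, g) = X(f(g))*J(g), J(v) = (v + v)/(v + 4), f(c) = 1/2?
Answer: 32400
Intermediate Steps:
f(c) = ½
J(v) = 2*v/(4 + v) (J(v) = (2*v)/(4 + v) = 2*v/(4 + v))
t(w, g) = 10*g/(4 + g) (t(w, g) = 5*(2*g/(4 + g)) = 10*g/(4 + g))
((59 + (6 + 5)²) + t(12, 0))² = ((59 + (6 + 5)²) + 10*0/(4 + 0))² = ((59 + 11²) + 10*0/4)² = ((59 + 121) + 10*0*(¼))² = (180 + 0)² = 180² = 32400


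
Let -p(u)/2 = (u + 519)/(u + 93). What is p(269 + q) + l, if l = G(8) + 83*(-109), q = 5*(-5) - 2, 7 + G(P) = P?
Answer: -3031932/335 ≈ -9050.5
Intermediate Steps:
G(P) = -7 + P
q = -27 (q = -25 - 2 = -27)
l = -9046 (l = (-7 + 8) + 83*(-109) = 1 - 9047 = -9046)
p(u) = -2*(519 + u)/(93 + u) (p(u) = -2*(u + 519)/(u + 93) = -2*(519 + u)/(93 + u))
p(269 + q) + l = 2*(-519 - (269 - 27))/(93 + (269 - 27)) - 9046 = 2*(-519 - 1*242)/(93 + 242) - 9046 = 2*(-519 - 242)/335 - 9046 = 2*(1/335)*(-761) - 9046 = -1522/335 - 9046 = -3031932/335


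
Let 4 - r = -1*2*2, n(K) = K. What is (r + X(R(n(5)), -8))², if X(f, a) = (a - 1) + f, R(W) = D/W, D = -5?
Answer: 4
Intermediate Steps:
R(W) = -5/W
X(f, a) = -1 + a + f (X(f, a) = (-1 + a) + f = -1 + a + f)
r = 8 (r = 4 - (-1*2)*2 = 4 - (-2)*2 = 4 - 1*(-4) = 4 + 4 = 8)
(r + X(R(n(5)), -8))² = (8 + (-1 - 8 - 5/5))² = (8 + (-1 - 8 - 5*⅕))² = (8 + (-1 - 8 - 1))² = (8 - 10)² = (-2)² = 4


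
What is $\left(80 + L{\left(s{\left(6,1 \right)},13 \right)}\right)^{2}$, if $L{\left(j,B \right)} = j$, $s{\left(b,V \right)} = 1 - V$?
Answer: $6400$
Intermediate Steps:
$\left(80 + L{\left(s{\left(6,1 \right)},13 \right)}\right)^{2} = \left(80 + \left(1 - 1\right)\right)^{2} = \left(80 + 0\right)^{2} = 80^{2} = 6400$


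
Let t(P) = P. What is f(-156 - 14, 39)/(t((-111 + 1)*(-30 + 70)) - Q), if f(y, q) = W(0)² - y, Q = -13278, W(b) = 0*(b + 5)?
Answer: 85/4439 ≈ 0.019148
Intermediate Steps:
W(b) = 0 (W(b) = 0*(5 + b) = 0)
f(y, q) = -y (f(y, q) = 0² - y = 0 - y = -y)
f(-156 - 14, 39)/(t((-111 + 1)*(-30 + 70)) - Q) = (-(-156 - 14))/((-111 + 1)*(-30 + 70) - 1*(-13278)) = (-1*(-170))/(-110*40 + 13278) = 170/(-4400 + 13278) = 170/8878 = 170*(1/8878) = 85/4439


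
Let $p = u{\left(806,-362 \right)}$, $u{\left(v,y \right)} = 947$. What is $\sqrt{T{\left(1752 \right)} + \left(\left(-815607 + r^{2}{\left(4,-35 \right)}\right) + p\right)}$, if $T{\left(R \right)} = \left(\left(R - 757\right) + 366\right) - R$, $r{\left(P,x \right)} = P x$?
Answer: $i \sqrt{795451} \approx 891.88 i$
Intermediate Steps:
$p = 947$
$T{\left(R \right)} = -391$ ($T{\left(R \right)} = \left(\left(-757 + R\right) + 366\right) - R = \left(-391 + R\right) - R = -391$)
$\sqrt{T{\left(1752 \right)} + \left(\left(-815607 + r^{2}{\left(4,-35 \right)}\right) + p\right)} = \sqrt{-391 + \left(\left(-815607 + \left(4 \left(-35\right)\right)^{2}\right) + 947\right)} = \sqrt{-391 + \left(\left(-815607 + \left(-140\right)^{2}\right) + 947\right)} = \sqrt{-391 + \left(\left(-815607 + 19600\right) + 947\right)} = \sqrt{-391 + \left(-796007 + 947\right)} = \sqrt{-391 - 795060} = \sqrt{-795451} = i \sqrt{795451}$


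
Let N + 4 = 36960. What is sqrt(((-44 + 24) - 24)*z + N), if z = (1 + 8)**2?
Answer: 4*sqrt(2087) ≈ 182.73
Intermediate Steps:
N = 36956 (N = -4 + 36960 = 36956)
z = 81 (z = 9**2 = 81)
sqrt(((-44 + 24) - 24)*z + N) = sqrt(((-44 + 24) - 24)*81 + 36956) = sqrt((-20 - 24)*81 + 36956) = sqrt(-44*81 + 36956) = sqrt(-3564 + 36956) = sqrt(33392) = 4*sqrt(2087)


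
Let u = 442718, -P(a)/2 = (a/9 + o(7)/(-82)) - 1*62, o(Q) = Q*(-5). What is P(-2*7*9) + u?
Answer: 18157635/41 ≈ 4.4287e+5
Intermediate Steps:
o(Q) = -5*Q
P(a) = 5049/41 - 2*a/9 (P(a) = -2*((a/9 - 5*7/(-82)) - 1*62) = -2*((a*(1/9) - 35*(-1/82)) - 62) = -2*((a/9 + 35/82) - 62) = -2*((35/82 + a/9) - 62) = -2*(-5049/82 + a/9) = 5049/41 - 2*a/9)
P(-2*7*9) + u = (5049/41 - 2*(-2*7)*9/9) + 442718 = (5049/41 - (-28)*9/9) + 442718 = (5049/41 - 2/9*(-126)) + 442718 = (5049/41 + 28) + 442718 = 6197/41 + 442718 = 18157635/41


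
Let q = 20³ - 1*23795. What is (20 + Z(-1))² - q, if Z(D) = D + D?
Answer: 16119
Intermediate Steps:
Z(D) = 2*D
q = -15795 (q = 8000 - 23795 = -15795)
(20 + Z(-1))² - q = (20 + 2*(-1))² - 1*(-15795) = (20 - 2)² + 15795 = 18² + 15795 = 324 + 15795 = 16119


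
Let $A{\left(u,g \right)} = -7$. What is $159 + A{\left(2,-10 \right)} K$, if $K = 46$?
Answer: $-163$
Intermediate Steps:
$159 + A{\left(2,-10 \right)} K = 159 - 322 = -163$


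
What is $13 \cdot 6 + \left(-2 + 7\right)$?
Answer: $83$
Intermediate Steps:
$13 \cdot 6 + \left(-2 + 7\right) = 78 + 5 = 83$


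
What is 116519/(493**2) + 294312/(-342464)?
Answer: -3953584309/10404441592 ≈ -0.37999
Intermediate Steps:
116519/(493**2) + 294312/(-342464) = 116519/243049 + 294312*(-1/342464) = 116519*(1/243049) - 36789/42808 = 116519/243049 - 36789/42808 = -3953584309/10404441592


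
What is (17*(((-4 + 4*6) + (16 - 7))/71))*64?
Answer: 31552/71 ≈ 444.39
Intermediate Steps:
(17*(((-4 + 4*6) + (16 - 7))/71))*64 = (17*(((-4 + 24) + 9)*(1/71)))*64 = (17*((20 + 9)*(1/71)))*64 = (17*(29*(1/71)))*64 = (17*(29/71))*64 = (493/71)*64 = 31552/71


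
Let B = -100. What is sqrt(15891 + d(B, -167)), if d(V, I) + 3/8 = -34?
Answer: sqrt(253706)/4 ≈ 125.92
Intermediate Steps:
d(V, I) = -275/8 (d(V, I) = -3/8 - 34 = -275/8)
sqrt(15891 + d(B, -167)) = sqrt(15891 - 275/8) = sqrt(126853/8) = sqrt(253706)/4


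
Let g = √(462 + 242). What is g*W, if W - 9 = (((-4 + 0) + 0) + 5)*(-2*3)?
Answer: 24*√11 ≈ 79.599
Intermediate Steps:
W = 3 (W = 9 + (((-4 + 0) + 0) + 5)*(-2*3) = 9 + ((-4 + 0) + 5)*(-6) = 9 + (-4 + 5)*(-6) = 9 + 1*(-6) = 9 - 6 = 3)
g = 8*√11 (g = √704 = 8*√11 ≈ 26.533)
g*W = (8*√11)*3 = 24*√11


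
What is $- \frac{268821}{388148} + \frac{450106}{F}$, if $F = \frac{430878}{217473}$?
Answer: $\frac{6332350219000931}{27874072324} \approx 2.2718 \cdot 10^{5}$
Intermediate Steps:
$F = \frac{143626}{72491}$ ($F = 430878 \cdot \frac{1}{217473} = \frac{143626}{72491} \approx 1.9813$)
$- \frac{268821}{388148} + \frac{450106}{F} = - \frac{268821}{388148} + \frac{450106}{\frac{143626}{72491}} = \left(-268821\right) \frac{1}{388148} + 450106 \cdot \frac{72491}{143626} = - \frac{268821}{388148} + \frac{16314317023}{71813} = \frac{6332350219000931}{27874072324}$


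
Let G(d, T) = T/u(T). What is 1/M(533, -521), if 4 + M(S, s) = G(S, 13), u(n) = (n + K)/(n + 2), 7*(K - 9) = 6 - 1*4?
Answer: 4/19 ≈ 0.21053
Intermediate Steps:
K = 65/7 (K = 9 + (6 - 1*4)/7 = 9 + (6 - 4)/7 = 9 + (⅐)*2 = 9 + 2/7 = 65/7 ≈ 9.2857)
u(n) = (65/7 + n)/(2 + n) (u(n) = (n + 65/7)/(n + 2) = (65/7 + n)/(2 + n))
G(d, T) = T*(2 + T)/(65/7 + T) (G(d, T) = T/(((65/7 + T)/(2 + T))) = T*((2 + T)/(65/7 + T)) = T*(2 + T)/(65/7 + T))
M(S, s) = 19/4 (M(S, s) = -4 + 7*13*(2 + 13)/(65 + 7*13) = -4 + 7*13*15/(65 + 91) = -4 + 7*13*15/156 = -4 + 7*13*(1/156)*15 = -4 + 35/4 = 19/4)
1/M(533, -521) = 1/(19/4) = 4/19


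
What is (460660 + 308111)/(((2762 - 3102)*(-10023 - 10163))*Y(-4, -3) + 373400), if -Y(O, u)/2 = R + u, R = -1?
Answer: 256257/18426440 ≈ 0.013907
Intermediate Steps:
Y(O, u) = 2 - 2*u (Y(O, u) = -2*(-1 + u) = 2 - 2*u)
(460660 + 308111)/(((2762 - 3102)*(-10023 - 10163))*Y(-4, -3) + 373400) = (460660 + 308111)/(((2762 - 3102)*(-10023 - 10163))*(2 - 2*(-3)) + 373400) = 768771/((-340*(-20186))*(2 + 6) + 373400) = 768771/(6863240*8 + 373400) = 768771/(54905920 + 373400) = 768771/55279320 = 768771*(1/55279320) = 256257/18426440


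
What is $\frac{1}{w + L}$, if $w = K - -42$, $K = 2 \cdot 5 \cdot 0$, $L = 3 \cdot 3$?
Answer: $\frac{1}{51} \approx 0.019608$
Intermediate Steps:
$L = 9$
$K = 0$ ($K = 10 \cdot 0 = 0$)
$w = 42$ ($w = 0 - -42 = 0 + 42 = 42$)
$\frac{1}{w + L} = \frac{1}{42 + 9} = \frac{1}{51}$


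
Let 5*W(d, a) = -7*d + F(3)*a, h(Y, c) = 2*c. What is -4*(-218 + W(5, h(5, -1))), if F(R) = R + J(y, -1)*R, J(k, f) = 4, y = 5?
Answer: 924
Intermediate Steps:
F(R) = 5*R (F(R) = R + 4*R = 5*R)
W(d, a) = 3*a - 7*d/5 (W(d, a) = (-7*d + (5*3)*a)/5 = (-7*d + 15*a)/5 = 3*a - 7*d/5)
-4*(-218 + W(5, h(5, -1))) = -4*(-218 + (3*(2*(-1)) - 7/5*5)) = -4*(-218 + (3*(-2) - 7)) = -4*(-218 + (-6 - 7)) = -4*(-218 - 13) = -4*(-231) = 924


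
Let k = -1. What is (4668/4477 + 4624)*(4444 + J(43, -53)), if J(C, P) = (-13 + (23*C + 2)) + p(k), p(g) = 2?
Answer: 112311057984/4477 ≈ 2.5086e+7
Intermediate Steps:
J(C, P) = -9 + 23*C (J(C, P) = (-13 + (23*C + 2)) + 2 = (-13 + (2 + 23*C)) + 2 = (-11 + 23*C) + 2 = -9 + 23*C)
(4668/4477 + 4624)*(4444 + J(43, -53)) = (4668/4477 + 4624)*(4444 + (-9 + 23*43)) = (4668*(1/4477) + 4624)*(4444 + (-9 + 989)) = (4668/4477 + 4624)*(4444 + 980) = (20706316/4477)*5424 = 112311057984/4477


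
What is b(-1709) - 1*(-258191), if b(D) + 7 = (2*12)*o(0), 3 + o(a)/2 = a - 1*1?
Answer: 257992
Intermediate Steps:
o(a) = -8 + 2*a (o(a) = -6 + 2*(a - 1*1) = -6 + 2*(a - 1) = -6 + 2*(-1 + a) = -6 + (-2 + 2*a) = -8 + 2*a)
b(D) = -199 (b(D) = -7 + (2*12)*(-8 + 2*0) = -7 + 24*(-8 + 0) = -7 + 24*(-8) = -7 - 192 = -199)
b(-1709) - 1*(-258191) = -199 - 1*(-258191) = -199 + 258191 = 257992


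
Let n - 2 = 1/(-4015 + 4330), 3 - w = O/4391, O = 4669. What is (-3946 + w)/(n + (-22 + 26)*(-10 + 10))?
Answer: -5455290330/2770721 ≈ -1968.9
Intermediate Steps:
w = 8504/4391 (w = 3 - 4669/4391 = 8504/4391 ≈ 1.9367)
n = 631/315 (n = 2 + 1/(-4015 + 4330) = 2 + 1/315 = 631/315 ≈ 2.0032)
(-3946 + w)/(n + (-22 + 26)*(-10 + 10)) = (-3946 + 8504/4391)/(631/315 + (-22 + 26)*(-10 + 10)) = -17318382/(4391*(631/315 + 4*0)) = -17318382/(4391*(631/315 + 0)) = -17318382/(4391*631/315) = -17318382/4391*315/631 = -5455290330/2770721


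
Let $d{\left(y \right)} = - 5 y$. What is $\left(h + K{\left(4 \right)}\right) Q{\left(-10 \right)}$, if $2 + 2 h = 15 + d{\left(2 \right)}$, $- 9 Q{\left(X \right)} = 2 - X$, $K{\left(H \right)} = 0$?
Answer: $-2$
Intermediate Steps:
$Q{\left(X \right)} = - \frac{2}{9} + \frac{X}{9}$ ($Q{\left(X \right)} = - \frac{2 - X}{9} = - \frac{2}{9} + \frac{X}{9}$)
$h = \frac{3}{2}$ ($h = -1 + \frac{15 - 10}{2} = -1 + \frac{1}{2} \cdot 5 = -1 + \frac{5}{2} = \frac{3}{2} \approx 1.5$)
$\left(h + K{\left(4 \right)}\right) Q{\left(-10 \right)} = \left(\frac{3}{2} + 0\right) \left(- \frac{2}{9} + \frac{1}{9} \left(-10\right)\right) = \frac{3 \left(- \frac{2}{9} - \frac{10}{9}\right)}{2} = \frac{3}{2} \left(- \frac{4}{3}\right) = -2$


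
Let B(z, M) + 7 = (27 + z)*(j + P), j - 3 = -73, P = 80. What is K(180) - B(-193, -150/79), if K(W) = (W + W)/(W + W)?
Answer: 1668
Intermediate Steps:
j = -70 (j = 3 - 73 = -70)
K(W) = 1 (K(W) = (2*W)/((2*W)) = (2*W)*(1/(2*W)) = 1)
B(z, M) = 263 + 10*z (B(z, M) = -7 + (27 + z)*(-70 + 80) = -7 + (27 + z)*10 = -7 + (270 + 10*z) = 263 + 10*z)
K(180) - B(-193, -150/79) = 1 - (263 + 10*(-193)) = 1 - (263 - 1930) = 1 - 1*(-1667) = 1 + 1667 = 1668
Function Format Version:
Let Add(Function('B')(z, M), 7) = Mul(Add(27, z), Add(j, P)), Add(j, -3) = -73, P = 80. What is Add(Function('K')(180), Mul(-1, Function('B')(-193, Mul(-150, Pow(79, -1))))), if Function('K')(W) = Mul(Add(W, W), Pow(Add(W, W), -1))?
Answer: 1668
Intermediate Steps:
j = -70 (j = Add(3, -73) = -70)
Function('K')(W) = 1 (Function('K')(W) = Mul(Mul(2, W), Pow(Mul(2, W), -1)) = Mul(Mul(2, W), Mul(Rational(1, 2), Pow(W, -1))) = 1)
Function('B')(z, M) = Add(263, Mul(10, z)) (Function('B')(z, M) = Add(-7, Mul(Add(27, z), Add(-70, 80))) = Add(-7, Mul(Add(27, z), 10)) = Add(-7, Add(270, Mul(10, z))) = Add(263, Mul(10, z)))
Add(Function('K')(180), Mul(-1, Function('B')(-193, Mul(-150, Pow(79, -1))))) = Add(1, Mul(-1, Add(263, Mul(10, -193)))) = Add(1, Mul(-1, Add(263, -1930))) = Add(1, Mul(-1, -1667)) = Add(1, 1667) = 1668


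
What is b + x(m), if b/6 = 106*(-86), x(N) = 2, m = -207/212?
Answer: -54694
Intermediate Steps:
m = -207/212 (m = -207*1/212 = -207/212 ≈ -0.97641)
b = -54696 (b = 6*(106*(-86)) = 6*(-9116) = -54696)
b + x(m) = -54696 + 2 = -54694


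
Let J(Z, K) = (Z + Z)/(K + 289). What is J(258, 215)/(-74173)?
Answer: -43/3115266 ≈ -1.3803e-5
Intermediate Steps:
J(Z, K) = 2*Z/(289 + K) (J(Z, K) = (2*Z)/(289 + K) = 2*Z/(289 + K))
J(258, 215)/(-74173) = (2*258/(289 + 215))/(-74173) = (2*258/504)*(-1/74173) = (2*258*(1/504))*(-1/74173) = (43/42)*(-1/74173) = -43/3115266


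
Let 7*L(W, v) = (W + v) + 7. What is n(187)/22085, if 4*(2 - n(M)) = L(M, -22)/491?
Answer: 6831/75906145 ≈ 8.9993e-5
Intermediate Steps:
L(W, v) = 1 + W/7 + v/7 (L(W, v) = ((W + v) + 7)/7 = (7 + W + v)/7 = 1 + W/7 + v/7)
n(M) = 27511/13748 - M/13748 (n(M) = 2 - (1 + M/7 + (⅐)*(-22))/(4*491) = 2 - (1 + M/7 - 22/7)/(4*491) = 2 - (-15/7 + M/7)/(4*491) = 2 - (-15/3437 + M/3437)/4 = 2 + (15/13748 - M/13748) = 27511/13748 - M/13748)
n(187)/22085 = (27511/13748 - 1/13748*187)/22085 = (27511/13748 - 187/13748)*(1/22085) = (6831/3437)*(1/22085) = 6831/75906145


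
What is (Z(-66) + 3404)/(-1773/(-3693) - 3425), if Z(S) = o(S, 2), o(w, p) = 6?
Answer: -2098855/2107792 ≈ -0.99576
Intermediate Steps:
Z(S) = 6
(Z(-66) + 3404)/(-1773/(-3693) - 3425) = (6 + 3404)/(-1773/(-3693) - 3425) = 3410/(-1773*(-1/3693) - 3425) = 3410/(591/1231 - 3425) = 3410/(-4215584/1231) = 3410*(-1231/4215584) = -2098855/2107792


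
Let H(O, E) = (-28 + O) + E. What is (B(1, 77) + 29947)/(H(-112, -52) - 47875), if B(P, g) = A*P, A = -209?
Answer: -29738/48067 ≈ -0.61868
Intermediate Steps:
B(P, g) = -209*P
H(O, E) = -28 + E + O
(B(1, 77) + 29947)/(H(-112, -52) - 47875) = (-209*1 + 29947)/((-28 - 52 - 112) - 47875) = (-209 + 29947)/(-192 - 47875) = 29738/(-48067) = 29738*(-1/48067) = -29738/48067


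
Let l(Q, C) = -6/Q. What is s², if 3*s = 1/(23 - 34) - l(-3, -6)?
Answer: 529/1089 ≈ 0.48577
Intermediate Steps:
s = -23/33 (s = (1/(23 - 34) - (-6)/(-3))/3 = (1/(-11) - (-6)*(-1)/3)/3 = (-1/11 - 1*2)/3 = (-1/11 - 2)/3 = (⅓)*(-23/11) = -23/33 ≈ -0.69697)
s² = (-23/33)² = 529/1089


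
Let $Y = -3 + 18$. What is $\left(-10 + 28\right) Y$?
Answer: $270$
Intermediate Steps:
$Y = 15$
$\left(-10 + 28\right) Y = \left(-10 + 28\right) 15 = 18 \cdot 15 = 270$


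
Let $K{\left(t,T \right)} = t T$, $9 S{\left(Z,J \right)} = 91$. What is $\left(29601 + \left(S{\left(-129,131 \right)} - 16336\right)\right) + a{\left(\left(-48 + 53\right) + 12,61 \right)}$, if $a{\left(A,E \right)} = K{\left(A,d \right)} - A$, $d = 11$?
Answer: $\frac{121006}{9} \approx 13445.0$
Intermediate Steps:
$S{\left(Z,J \right)} = \frac{91}{9}$ ($S{\left(Z,J \right)} = \frac{1}{9} \cdot 91 = \frac{91}{9}$)
$K{\left(t,T \right)} = T t$
$a{\left(A,E \right)} = 10 A$ ($a{\left(A,E \right)} = 11 A - A = 10 A$)
$\left(29601 + \left(S{\left(-129,131 \right)} - 16336\right)\right) + a{\left(\left(-48 + 53\right) + 12,61 \right)} = \left(29601 + \left(\frac{91}{9} - 16336\right)\right) + 10 \left(\left(-48 + 53\right) + 12\right) = \left(29601 - \frac{146933}{9}\right) + 10 \left(5 + 12\right) = \frac{119476}{9} + 10 \cdot 17 = \frac{119476}{9} + 170 = \frac{121006}{9}$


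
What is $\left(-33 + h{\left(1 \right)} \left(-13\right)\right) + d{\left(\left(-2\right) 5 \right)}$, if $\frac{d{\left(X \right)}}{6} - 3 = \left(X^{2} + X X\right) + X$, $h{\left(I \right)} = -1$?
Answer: $1138$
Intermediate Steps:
$d{\left(X \right)} = 18 + 6 X + 12 X^{2}$ ($d{\left(X \right)} = 18 + 6 \left(\left(X^{2} + X X\right) + X\right) = 18 + 6 \left(\left(X^{2} + X^{2}\right) + X\right) = 18 + 6 \left(2 X^{2} + X\right) = 18 + 6 \left(X + 2 X^{2}\right) = 18 + \left(6 X + 12 X^{2}\right) = 18 + 6 X + 12 X^{2}$)
$\left(-33 + h{\left(1 \right)} \left(-13\right)\right) + d{\left(\left(-2\right) 5 \right)} = \left(-33 - -13\right) + \left(18 + 6 \left(\left(-2\right) 5\right) + 12 \left(\left(-2\right) 5\right)^{2}\right) = \left(-33 + 13\right) + \left(18 + 6 \left(-10\right) + 12 \left(-10\right)^{2}\right) = -20 + \left(18 - 60 + 12 \cdot 100\right) = -20 + \left(18 - 60 + 1200\right) = -20 + 1158 = 1138$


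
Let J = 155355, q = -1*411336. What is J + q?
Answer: -255981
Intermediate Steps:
q = -411336
J + q = 155355 - 411336 = -255981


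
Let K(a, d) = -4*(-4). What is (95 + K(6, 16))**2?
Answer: 12321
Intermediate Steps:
K(a, d) = 16
(95 + K(6, 16))**2 = (95 + 16)**2 = 111**2 = 12321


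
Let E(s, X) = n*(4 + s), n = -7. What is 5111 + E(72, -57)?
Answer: 4579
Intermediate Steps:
E(s, X) = -28 - 7*s (E(s, X) = -7*(4 + s) = -28 - 7*s)
5111 + E(72, -57) = 5111 + (-28 - 7*72) = 5111 + (-28 - 504) = 5111 - 532 = 4579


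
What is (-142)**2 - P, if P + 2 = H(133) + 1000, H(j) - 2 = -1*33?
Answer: 19197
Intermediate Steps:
H(j) = -31 (H(j) = 2 - 1*33 = 2 - 33 = -31)
P = 967 (P = -2 + (-31 + 1000) = -2 + 969 = 967)
(-142)**2 - P = (-142)**2 - 1*967 = 20164 - 967 = 19197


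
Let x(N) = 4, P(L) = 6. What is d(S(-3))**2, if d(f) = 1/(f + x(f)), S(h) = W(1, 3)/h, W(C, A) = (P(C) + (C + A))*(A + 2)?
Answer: 9/1444 ≈ 0.0062327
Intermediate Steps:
W(C, A) = (2 + A)*(6 + A + C) (W(C, A) = (6 + (C + A))*(A + 2) = (6 + (A + C))*(2 + A) = (6 + A + C)*(2 + A) = (2 + A)*(6 + A + C))
S(h) = 50/h (S(h) = (12 + 3**2 + 2*1 + 8*3 + 3*1)/h = (12 + 9 + 2 + 24 + 3)/h = 50/h)
d(f) = 1/(4 + f) (d(f) = 1/(f + 4) = 1/(4 + f))
d(S(-3))**2 = (1/(4 + 50/(-3)))**2 = (1/(4 + 50*(-1/3)))**2 = (1/(4 - 50/3))**2 = (1/(-38/3))**2 = (-3/38)**2 = 9/1444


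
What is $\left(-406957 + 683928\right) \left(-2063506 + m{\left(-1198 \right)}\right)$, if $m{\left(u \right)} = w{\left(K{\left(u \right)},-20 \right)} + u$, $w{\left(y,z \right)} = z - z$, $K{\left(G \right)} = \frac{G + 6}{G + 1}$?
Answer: $-571863131584$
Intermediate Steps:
$K{\left(G \right)} = \frac{6 + G}{1 + G}$
$w{\left(y,z \right)} = 0$
$m{\left(u \right)} = u$ ($m{\left(u \right)} = 0 + u = u$)
$\left(-406957 + 683928\right) \left(-2063506 + m{\left(-1198 \right)}\right) = \left(-406957 + 683928\right) \left(-2063506 - 1198\right) = 276971 \left(-2064704\right) = -571863131584$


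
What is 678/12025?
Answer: 678/12025 ≈ 0.056383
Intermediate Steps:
678/12025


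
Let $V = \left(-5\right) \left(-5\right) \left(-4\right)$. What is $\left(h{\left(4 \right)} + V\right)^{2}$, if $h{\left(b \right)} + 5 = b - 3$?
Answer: $10816$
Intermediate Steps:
$V = -100$ ($V = 25 \left(-4\right) = -100$)
$h{\left(b \right)} = -8 + b$ ($h{\left(b \right)} = -5 + \left(b - 3\right) = -5 + \left(-3 + b\right) = -8 + b$)
$\left(h{\left(4 \right)} + V\right)^{2} = \left(\left(-8 + 4\right) - 100\right)^{2} = \left(-4 - 100\right)^{2} = \left(-104\right)^{2} = 10816$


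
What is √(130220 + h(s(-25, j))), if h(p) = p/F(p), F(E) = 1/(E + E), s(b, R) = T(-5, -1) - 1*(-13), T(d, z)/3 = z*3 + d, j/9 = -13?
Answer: √130462 ≈ 361.20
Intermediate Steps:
j = -117 (j = 9*(-13) = -117)
T(d, z) = 3*d + 9*z (T(d, z) = 3*(z*3 + d) = 3*(3*z + d) = 3*(d + 3*z) = 3*d + 9*z)
s(b, R) = -11 (s(b, R) = (3*(-5) + 9*(-1)) - 1*(-13) = (-15 - 9) + 13 = -24 + 13 = -11)
F(E) = 1/(2*E)
h(p) = 2*p² (h(p) = p/((1/(2*p))) = p*(2*p) = 2*p²)
√(130220 + h(s(-25, j))) = √(130220 + 2*(-11)²) = √(130220 + 2*121) = √(130220 + 242) = √130462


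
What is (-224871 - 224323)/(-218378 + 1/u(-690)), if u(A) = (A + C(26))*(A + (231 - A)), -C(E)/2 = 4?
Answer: 72427142172/35210831965 ≈ 2.0570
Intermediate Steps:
C(E) = -8 (C(E) = -2*4 = -8)
u(A) = -1848 + 231*A (u(A) = (A - 8)*(A + (231 - A)) = (-8 + A)*231 = -1848 + 231*A)
(-224871 - 224323)/(-218378 + 1/u(-690)) = (-224871 - 224323)/(-218378 + 1/(-1848 + 231*(-690))) = -449194/(-218378 + 1/(-1848 - 159390)) = -449194/(-218378 + 1/(-161238)) = -449194/(-218378 - 1/161238) = -449194/(-35210831965/161238) = -449194*(-161238/35210831965) = 72427142172/35210831965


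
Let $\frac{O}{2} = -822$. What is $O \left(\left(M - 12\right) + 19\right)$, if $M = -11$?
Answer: $6576$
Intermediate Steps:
$O = -1644$ ($O = 2 \left(-822\right) = -1644$)
$O \left(\left(M - 12\right) + 19\right) = - 1644 \left(\left(-11 - 12\right) + 19\right) = - 1644 \left(-23 + 19\right) = \left(-1644\right) \left(-4\right) = 6576$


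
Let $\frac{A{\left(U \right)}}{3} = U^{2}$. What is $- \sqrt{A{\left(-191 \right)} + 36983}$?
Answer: $- \sqrt{146426} \approx -382.66$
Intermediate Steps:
$A{\left(U \right)} = 3 U^{2}$
$- \sqrt{A{\left(-191 \right)} + 36983} = - \sqrt{3 \left(-191\right)^{2} + 36983} = - \sqrt{3 \cdot 36481 + 36983} = - \sqrt{109443 + 36983} = - \sqrt{146426}$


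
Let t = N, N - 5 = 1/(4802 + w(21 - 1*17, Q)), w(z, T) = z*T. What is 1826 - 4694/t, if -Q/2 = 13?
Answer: 20842154/23491 ≈ 887.24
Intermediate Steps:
Q = -26 (Q = -2*13 = -26)
w(z, T) = T*z
N = 23491/4698 (N = 5 + 1/(4802 - 26*(21 - 1*17)) = 5 + 1/(4802 - 26*(21 - 17)) = 5 + 1/(4802 - 26*4) = 5 + 1/(4802 - 104) = 5 + 1/4698 = 23491/4698 ≈ 5.0002)
t = 23491/4698 ≈ 5.0002
1826 - 4694/t = 1826 - 4694/23491/4698 = 1826 - 4694*4698/23491 = 1826 - 22052412/23491 = 20842154/23491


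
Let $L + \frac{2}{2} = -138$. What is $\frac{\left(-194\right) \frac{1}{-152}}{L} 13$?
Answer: $- \frac{1261}{10564} \approx -0.11937$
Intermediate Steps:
$L = -139$ ($L = -1 - 138 = -139$)
$\frac{\left(-194\right) \frac{1}{-152}}{L} 13 = \frac{\left(-194\right) \frac{1}{-152}}{-139} \cdot 13 = \left(-194\right) \left(- \frac{1}{152}\right) \left(- \frac{1}{139}\right) 13 = \frac{97}{76} \left(- \frac{1}{139}\right) 13 = \left(- \frac{97}{10564}\right) 13 = - \frac{1261}{10564}$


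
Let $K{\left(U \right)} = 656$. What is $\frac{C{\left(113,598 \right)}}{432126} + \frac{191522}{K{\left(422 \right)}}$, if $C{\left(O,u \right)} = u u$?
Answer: $\frac{20749055999}{70868664} \approx 292.78$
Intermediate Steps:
$C{\left(O,u \right)} = u^{2}$
$\frac{C{\left(113,598 \right)}}{432126} + \frac{191522}{K{\left(422 \right)}} = \frac{598^{2}}{432126} + \frac{191522}{656} = 357604 \cdot \frac{1}{432126} + 191522 \cdot \frac{1}{656} = \frac{178802}{216063} + \frac{95761}{328} = \frac{20749055999}{70868664}$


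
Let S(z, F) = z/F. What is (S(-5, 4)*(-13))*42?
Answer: 1365/2 ≈ 682.50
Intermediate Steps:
(S(-5, 4)*(-13))*42 = (-5/4*(-13))*42 = (-5*¼*(-13))*42 = -5/4*(-13)*42 = (65/4)*42 = 1365/2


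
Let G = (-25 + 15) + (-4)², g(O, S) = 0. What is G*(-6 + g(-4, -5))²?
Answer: 216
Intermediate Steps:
G = 6 (G = -10 + 16 = 6)
G*(-6 + g(-4, -5))² = 6*(-6 + 0)² = 6*(-6)² = 6*36 = 216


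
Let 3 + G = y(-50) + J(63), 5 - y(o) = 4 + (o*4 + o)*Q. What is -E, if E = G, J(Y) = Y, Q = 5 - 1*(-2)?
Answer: -1811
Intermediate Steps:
Q = 7 (Q = 5 + 2 = 7)
y(o) = 1 - 35*o (y(o) = 5 - (4 + (o*4 + o)*7) = 5 - (4 + (4*o + o)*7) = 5 - (4 + (5*o)*7) = 5 - (4 + 35*o) = 5 + (-4 - 35*o) = 1 - 35*o)
G = 1811 (G = -3 + ((1 - 35*(-50)) + 63) = -3 + ((1 + 1750) + 63) = -3 + (1751 + 63) = -3 + 1814 = 1811)
E = 1811
-E = -1*1811 = -1811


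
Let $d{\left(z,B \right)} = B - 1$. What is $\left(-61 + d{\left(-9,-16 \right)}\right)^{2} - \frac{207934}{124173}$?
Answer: $\frac{755260598}{124173} \approx 6082.3$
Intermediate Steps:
$d{\left(z,B \right)} = -1 + B$
$\left(-61 + d{\left(-9,-16 \right)}\right)^{2} - \frac{207934}{124173} = \left(-61 - 17\right)^{2} - \frac{207934}{124173} = \left(-78\right)^{2} - \frac{207934}{124173} = 6084 - \frac{207934}{124173} = \frac{755260598}{124173}$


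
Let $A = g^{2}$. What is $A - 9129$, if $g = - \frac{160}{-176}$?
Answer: $- \frac{1104509}{121} \approx -9128.2$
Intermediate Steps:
$g = \frac{10}{11}$ ($g = \left(-160\right) \left(- \frac{1}{176}\right) = \frac{10}{11} \approx 0.90909$)
$A = \frac{100}{121}$ ($A = \left(\frac{10}{11}\right)^{2} = \frac{100}{121} \approx 0.82645$)
$A - 9129 = \frac{100}{121} - 9129 = - \frac{1104509}{121}$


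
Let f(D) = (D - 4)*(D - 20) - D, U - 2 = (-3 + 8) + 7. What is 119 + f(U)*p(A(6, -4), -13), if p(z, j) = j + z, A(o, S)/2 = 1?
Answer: 933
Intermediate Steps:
A(o, S) = 2 (A(o, S) = 2*1 = 2)
U = 14 (U = 2 + ((-3 + 8) + 7) = 2 + (5 + 7) = 2 + 12 = 14)
f(D) = -D + (-20 + D)*(-4 + D) (f(D) = (-4 + D)*(-20 + D) - D = (-20 + D)*(-4 + D) - D = -D + (-20 + D)*(-4 + D))
119 + f(U)*p(A(6, -4), -13) = 119 + (80 + 14² - 25*14)*(-13 + 2) = 119 + (80 + 196 - 350)*(-11) = 119 - 74*(-11) = 119 + 814 = 933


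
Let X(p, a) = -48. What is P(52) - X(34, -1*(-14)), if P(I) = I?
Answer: 100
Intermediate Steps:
P(52) - X(34, -1*(-14)) = 52 - 1*(-48) = 52 + 48 = 100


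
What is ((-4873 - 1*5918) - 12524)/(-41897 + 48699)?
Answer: -23315/6802 ≈ -3.4277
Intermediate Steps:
((-4873 - 1*5918) - 12524)/(-41897 + 48699) = ((-4873 - 5918) - 12524)/6802 = (-10791 - 12524)*(1/6802) = -23315*1/6802 = -23315/6802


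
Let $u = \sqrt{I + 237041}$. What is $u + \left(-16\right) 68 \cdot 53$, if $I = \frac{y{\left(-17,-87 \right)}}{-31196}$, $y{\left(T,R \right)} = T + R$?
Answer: $-57664 + \frac{\sqrt{14417877040215}}{7799} \approx -57177.0$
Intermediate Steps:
$y{\left(T,R \right)} = R + T$
$I = \frac{26}{7799}$ ($I = \frac{-87 - 17}{-31196} = \left(-104\right) \left(- \frac{1}{31196}\right) = \frac{26}{7799} \approx 0.0033338$)
$u = \frac{\sqrt{14417877040215}}{7799}$ ($u = \sqrt{\frac{26}{7799} + 237041} = \sqrt{\frac{1848682785}{7799}} = \frac{\sqrt{14417877040215}}{7799} \approx 486.87$)
$u + \left(-16\right) 68 \cdot 53 = \frac{\sqrt{14417877040215}}{7799} + \left(-16\right) 68 \cdot 53 = \frac{\sqrt{14417877040215}}{7799} - 57664 = -57664 + \frac{\sqrt{14417877040215}}{7799}$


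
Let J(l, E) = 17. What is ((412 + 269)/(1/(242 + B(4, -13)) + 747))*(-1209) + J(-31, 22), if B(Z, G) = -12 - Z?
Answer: -183202363/168823 ≈ -1085.2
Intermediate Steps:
((412 + 269)/(1/(242 + B(4, -13)) + 747))*(-1209) + J(-31, 22) = ((412 + 269)/(1/(242 + (-12 - 1*4)) + 747))*(-1209) + 17 = (681/(1/(242 + (-12 - 4)) + 747))*(-1209) + 17 = (681/(1/(242 - 16) + 747))*(-1209) + 17 = (681/(1/226 + 747))*(-1209) + 17 = (681/(168823/226))*(-1209) + 17 = (681*(226/168823))*(-1209) + 17 = (153906/168823)*(-1209) + 17 = -186072354/168823 + 17 = -183202363/168823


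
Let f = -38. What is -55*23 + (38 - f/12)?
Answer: -7343/6 ≈ -1223.8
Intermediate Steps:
-55*23 + (38 - f/12) = -55*23 + (38 - (-38)/12) = -1265 + (38 - (-38)/12) = -1265 + (38 - 1*(-19/6)) = -1265 + (38 + 19/6) = -1265 + 247/6 = -7343/6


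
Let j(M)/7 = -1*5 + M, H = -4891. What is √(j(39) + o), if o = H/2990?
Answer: √2113119710/2990 ≈ 15.374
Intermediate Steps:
j(M) = -35 + 7*M (j(M) = 7*(-1*5 + M) = 7*(-5 + M) = -35 + 7*M)
o = -4891/2990 ≈ -1.6358
√(j(39) + o) = √((-35 + 7*39) - 4891/2990) = √((-35 + 273) - 4891/2990) = √(238 - 4891/2990) = √(706729/2990) = √2113119710/2990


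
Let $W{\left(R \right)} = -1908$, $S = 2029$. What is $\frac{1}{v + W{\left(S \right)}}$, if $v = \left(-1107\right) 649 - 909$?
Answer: $- \frac{1}{721260} \approx -1.3865 \cdot 10^{-6}$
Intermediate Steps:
$v = -719352$ ($v = -718443 - 909 = -719352$)
$\frac{1}{v + W{\left(S \right)}} = \frac{1}{-719352 - 1908} = \frac{1}{-721260} = - \frac{1}{721260}$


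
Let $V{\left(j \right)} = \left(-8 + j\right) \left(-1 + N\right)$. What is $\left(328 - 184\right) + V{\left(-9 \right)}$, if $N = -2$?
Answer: $195$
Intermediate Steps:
$V{\left(j \right)} = 24 - 3 j$ ($V{\left(j \right)} = \left(-8 + j\right) \left(-1 - 2\right) = \left(-8 + j\right) \left(-3\right) = 24 - 3 j$)
$\left(328 - 184\right) + V{\left(-9 \right)} = \left(328 - 184\right) + \left(24 - -27\right) = 144 + \left(24 + 27\right) = 144 + 51 = 195$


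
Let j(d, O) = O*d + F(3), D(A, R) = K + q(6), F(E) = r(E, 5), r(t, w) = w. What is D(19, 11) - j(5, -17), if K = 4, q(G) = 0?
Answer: 84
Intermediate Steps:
F(E) = 5
D(A, R) = 4 (D(A, R) = 4 + 0 = 4)
j(d, O) = 5 + O*d (j(d, O) = O*d + 5 = 5 + O*d)
D(19, 11) - j(5, -17) = 4 - (5 - 17*5) = 4 - (5 - 85) = 4 - 1*(-80) = 4 + 80 = 84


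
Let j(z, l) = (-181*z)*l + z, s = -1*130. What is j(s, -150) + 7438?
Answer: -3522192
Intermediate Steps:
s = -130
j(z, l) = z - 181*l*z (j(z, l) = -181*l*z + z = z - 181*l*z)
j(s, -150) + 7438 = -130*(1 - 181*(-150)) + 7438 = -130*(1 + 27150) + 7438 = -130*27151 + 7438 = -3529630 + 7438 = -3522192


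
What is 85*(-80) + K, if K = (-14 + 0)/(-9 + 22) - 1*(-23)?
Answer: -88115/13 ≈ -6778.1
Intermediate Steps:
K = 285/13 (K = -14/13 + 23 = 285/13 ≈ 21.923)
85*(-80) + K = 85*(-80) + 285/13 = -6800 + 285/13 = -88115/13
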